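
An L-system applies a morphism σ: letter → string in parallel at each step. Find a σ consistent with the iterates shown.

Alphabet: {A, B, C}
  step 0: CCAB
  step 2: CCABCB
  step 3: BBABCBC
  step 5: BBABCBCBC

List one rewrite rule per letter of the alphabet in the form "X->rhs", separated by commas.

A->AB, B->C, C->B

  step 2 ⇒ step 3: CCABCB ⇒ B·B·AB·C·B·C
    A ↦ AB
    B ↦ C
    C ↦ B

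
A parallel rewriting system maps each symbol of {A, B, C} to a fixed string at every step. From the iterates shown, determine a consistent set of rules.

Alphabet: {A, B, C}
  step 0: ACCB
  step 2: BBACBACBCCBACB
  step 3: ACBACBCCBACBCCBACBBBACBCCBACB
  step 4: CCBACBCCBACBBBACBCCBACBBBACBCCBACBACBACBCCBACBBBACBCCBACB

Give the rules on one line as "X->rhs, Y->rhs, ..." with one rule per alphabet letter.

A->CC, B->ACB, C->B

  step 3 ⇒ step 4: ACBACBCCBACBCCBACBBBACBCCBACB ⇒ CC·B·ACB·CC·B·ACB·B·B·ACB·CC·B·ACB·B·B·ACB·CC·B·ACB·ACB·ACB·CC·B·ACB·B·B·ACB·CC·B·ACB
    A ↦ CC
    B ↦ ACB
    C ↦ B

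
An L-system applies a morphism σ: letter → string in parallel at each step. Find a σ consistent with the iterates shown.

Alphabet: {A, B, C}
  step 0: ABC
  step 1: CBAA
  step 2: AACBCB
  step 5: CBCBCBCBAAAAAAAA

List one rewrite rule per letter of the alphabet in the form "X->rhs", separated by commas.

  step 1 ⇒ step 2: CBAA ⇒ A·A·CB·CB
    A ↦ CB
    B ↦ A
    C ↦ A

A->CB, B->A, C->A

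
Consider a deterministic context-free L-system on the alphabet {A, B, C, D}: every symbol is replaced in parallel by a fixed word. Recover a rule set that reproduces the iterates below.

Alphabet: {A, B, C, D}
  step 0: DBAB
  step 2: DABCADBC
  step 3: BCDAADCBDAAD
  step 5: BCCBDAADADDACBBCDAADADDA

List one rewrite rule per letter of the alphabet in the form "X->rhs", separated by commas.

  step 2 ⇒ step 3: DABCADBC ⇒ B·C·DA·AD·C·B·DA·AD
    A ↦ C
    B ↦ DA
    C ↦ AD
    D ↦ B

A->C, B->DA, C->AD, D->B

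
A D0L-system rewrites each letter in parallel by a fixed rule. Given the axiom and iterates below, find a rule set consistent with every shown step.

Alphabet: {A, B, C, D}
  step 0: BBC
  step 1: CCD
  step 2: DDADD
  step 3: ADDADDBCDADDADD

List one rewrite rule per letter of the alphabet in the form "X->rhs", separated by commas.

A->BCD, B->C, C->D, D->ADD

  step 2 ⇒ step 3: DDADD ⇒ ADD·ADD·BCD·ADD·ADD
    A ↦ BCD
    D ↦ ADD
  step 0 ⇒ step 1: BBC ⇒ C·C·D
    B ↦ C
  step 0 ⇒ step 1: BBC ⇒ C·C·D
    C ↦ D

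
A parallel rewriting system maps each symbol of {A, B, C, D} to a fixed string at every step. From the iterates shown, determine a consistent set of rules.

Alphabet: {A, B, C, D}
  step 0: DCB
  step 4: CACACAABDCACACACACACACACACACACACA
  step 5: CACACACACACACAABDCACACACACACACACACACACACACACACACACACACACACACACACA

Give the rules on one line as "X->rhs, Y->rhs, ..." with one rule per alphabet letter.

  step 4 ⇒ step 5: CACACAABDCACACACACACACACACACACACA ⇒ CA·CA·CA·CA·CA·CA·CA·A·BD·CA·CA·CA·CA·CA·CA·CA·CA·CA·CA·CA·CA·CA·CA·CA·CA·CA·CA·CA·CA·CA·CA·CA·CA
    A ↦ CA
    B ↦ A
    C ↦ CA
    D ↦ BD

A->CA, B->A, C->CA, D->BD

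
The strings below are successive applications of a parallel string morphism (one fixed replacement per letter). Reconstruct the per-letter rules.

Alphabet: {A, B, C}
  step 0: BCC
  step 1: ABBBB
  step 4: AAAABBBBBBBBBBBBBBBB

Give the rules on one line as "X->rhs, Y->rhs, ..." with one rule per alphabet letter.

A->CC, B->A, C->BB

  step 0 ⇒ step 1: BCC ⇒ A·BB·BB
    B ↦ A
    C ↦ BB
    A ↦ CC  (constrained at step 1)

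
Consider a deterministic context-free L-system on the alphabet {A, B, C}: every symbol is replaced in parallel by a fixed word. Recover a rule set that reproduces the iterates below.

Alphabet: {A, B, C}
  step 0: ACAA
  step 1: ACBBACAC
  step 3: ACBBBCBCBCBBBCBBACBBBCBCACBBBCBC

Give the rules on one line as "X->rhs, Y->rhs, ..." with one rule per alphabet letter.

A->AC, B->BC, C->BB

  step 0 ⇒ step 1: ACAA ⇒ AC·BB·AC·AC
    A ↦ AC
    C ↦ BB
    B ↦ BC  (constrained at step 1)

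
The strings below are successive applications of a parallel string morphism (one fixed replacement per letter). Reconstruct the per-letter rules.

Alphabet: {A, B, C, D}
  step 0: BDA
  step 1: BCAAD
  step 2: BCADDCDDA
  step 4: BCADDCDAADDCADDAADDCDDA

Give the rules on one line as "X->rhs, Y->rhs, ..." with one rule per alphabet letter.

A->D, B->BCA, C->DDC, D->A

  step 1 ⇒ step 2: BCAAD ⇒ BCA·DDC·D·D·A
    A ↦ D
    B ↦ BCA
    C ↦ DDC
    D ↦ A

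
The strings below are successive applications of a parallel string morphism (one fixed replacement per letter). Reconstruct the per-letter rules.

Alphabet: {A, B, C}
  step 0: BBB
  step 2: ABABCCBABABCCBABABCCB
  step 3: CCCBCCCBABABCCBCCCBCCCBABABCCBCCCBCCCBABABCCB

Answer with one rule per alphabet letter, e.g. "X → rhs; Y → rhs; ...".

A->C, B->CCB, C->AB

  step 2 ⇒ step 3: ABABCCBABABCCBABABCCB ⇒ C·CCB·C·CCB·AB·AB·CCB·C·CCB·C·CCB·AB·AB·CCB·C·CCB·C·CCB·AB·AB·CCB
    A ↦ C
    B ↦ CCB
    C ↦ AB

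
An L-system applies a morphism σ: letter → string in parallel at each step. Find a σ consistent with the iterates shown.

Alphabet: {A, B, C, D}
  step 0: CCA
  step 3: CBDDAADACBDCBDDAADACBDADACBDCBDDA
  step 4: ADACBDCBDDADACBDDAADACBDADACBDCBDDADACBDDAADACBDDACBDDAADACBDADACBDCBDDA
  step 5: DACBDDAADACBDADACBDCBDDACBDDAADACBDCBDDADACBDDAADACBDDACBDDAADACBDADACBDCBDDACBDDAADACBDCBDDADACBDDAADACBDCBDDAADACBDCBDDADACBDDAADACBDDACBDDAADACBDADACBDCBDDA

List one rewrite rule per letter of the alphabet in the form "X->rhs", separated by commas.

  step 4 ⇒ step 5: ADACBDCBDDADACBDDAADACBDADACBDCBDDADACBDDAADACBDDACBDDAADACBDADACBDCBDDA ⇒ DA·CBD·DA·AD·A·CBD·AD·A·CBD·CBD·DA·CBD·DA·AD·A·CBD·CBD·DA·DA·CBD·DA·AD·A·CBD·DA·CBD·DA·AD·A·CBD·AD·A·CBD·CBD·DA·CBD·DA·AD·A·CBD·CBD·DA·DA·CBD·DA·AD·A·CBD·CBD·DA·AD·A·CBD·CBD·DA·DA·CBD·DA·AD·A·CBD·DA·CBD·DA·AD·A·CBD·AD·A·CBD·CBD·DA
    A ↦ DA
    B ↦ A
    C ↦ AD
    D ↦ CBD

A->DA, B->A, C->AD, D->CBD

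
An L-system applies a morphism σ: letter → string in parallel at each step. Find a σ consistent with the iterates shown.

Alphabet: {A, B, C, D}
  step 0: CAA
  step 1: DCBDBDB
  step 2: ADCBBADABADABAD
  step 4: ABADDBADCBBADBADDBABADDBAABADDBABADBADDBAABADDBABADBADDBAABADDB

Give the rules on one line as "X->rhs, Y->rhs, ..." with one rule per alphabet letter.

A->DB, B->BAD, C->DCB, D->A

  step 1 ⇒ step 2: DCBDBDB ⇒ A·DCB·BAD·A·BAD·A·BAD
    B ↦ BAD
    C ↦ DCB
    D ↦ A
  step 0 ⇒ step 1: CAA ⇒ DCB·DB·DB
    A ↦ DB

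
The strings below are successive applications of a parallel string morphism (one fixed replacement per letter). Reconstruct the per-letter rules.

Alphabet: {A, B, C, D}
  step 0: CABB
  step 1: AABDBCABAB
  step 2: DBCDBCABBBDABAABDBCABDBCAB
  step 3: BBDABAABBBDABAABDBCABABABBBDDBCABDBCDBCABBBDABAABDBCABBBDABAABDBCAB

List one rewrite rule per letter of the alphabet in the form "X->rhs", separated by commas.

A->DBC, B->AB, C->AAB, D->BBD

  step 2 ⇒ step 3: DBCDBCABBBDABAABDBCABDBCAB ⇒ BBD·AB·AAB·BBD·AB·AAB·DBC·AB·AB·AB·BBD·DBC·AB·DBC·DBC·AB·BBD·AB·AAB·DBC·AB·BBD·AB·AAB·DBC·AB
    A ↦ DBC
    B ↦ AB
    C ↦ AAB
    D ↦ BBD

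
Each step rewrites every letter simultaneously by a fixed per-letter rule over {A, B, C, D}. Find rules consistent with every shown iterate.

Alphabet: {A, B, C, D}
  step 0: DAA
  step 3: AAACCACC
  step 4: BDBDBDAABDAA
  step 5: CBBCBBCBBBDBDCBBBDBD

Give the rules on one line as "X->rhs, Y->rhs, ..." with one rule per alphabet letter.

  step 4 ⇒ step 5: BDBDBDAABDAA ⇒ C·BB·C·BB·C·BB·BD·BD·C·BB·BD·BD
    A ↦ BD
    B ↦ C
    D ↦ BB
  step 3 ⇒ step 4: AAACCACC ⇒ BD·BD·BD·A·A·BD·A·A
    C ↦ A

A->BD, B->C, C->A, D->BB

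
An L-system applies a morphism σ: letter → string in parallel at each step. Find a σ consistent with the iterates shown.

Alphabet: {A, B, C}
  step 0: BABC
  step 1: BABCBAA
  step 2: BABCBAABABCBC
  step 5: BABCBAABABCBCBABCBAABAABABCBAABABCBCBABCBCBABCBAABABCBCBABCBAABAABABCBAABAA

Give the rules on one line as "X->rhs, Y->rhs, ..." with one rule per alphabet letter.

  step 1 ⇒ step 2: BABCBAA ⇒ BA·BC·BA·A·BA·BC·BC
    A ↦ BC
    B ↦ BA
    C ↦ A

A->BC, B->BA, C->A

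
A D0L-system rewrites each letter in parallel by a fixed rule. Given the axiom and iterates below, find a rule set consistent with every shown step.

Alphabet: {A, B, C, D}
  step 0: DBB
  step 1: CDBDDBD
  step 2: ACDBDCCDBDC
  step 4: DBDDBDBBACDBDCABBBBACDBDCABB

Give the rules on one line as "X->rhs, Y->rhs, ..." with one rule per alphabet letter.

A->BB, B->DBD, C->A, D->C

  step 1 ⇒ step 2: CDBDDBD ⇒ A·C·DBD·C·C·DBD·C
    B ↦ DBD
    C ↦ A
    D ↦ C
    A ↦ BB  (constrained at step 2)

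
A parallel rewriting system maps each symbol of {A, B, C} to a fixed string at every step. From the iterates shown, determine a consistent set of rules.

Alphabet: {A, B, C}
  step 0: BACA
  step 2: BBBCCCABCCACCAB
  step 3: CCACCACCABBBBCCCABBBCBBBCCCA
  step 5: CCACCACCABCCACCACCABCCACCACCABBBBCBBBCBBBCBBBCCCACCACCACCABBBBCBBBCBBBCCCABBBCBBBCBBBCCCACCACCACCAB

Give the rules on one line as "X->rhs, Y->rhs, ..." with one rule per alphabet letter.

A->BC, B->CCA, C->B

  step 2 ⇒ step 3: BBBCCCABCCACCAB ⇒ CCA·CCA·CCA·B·B·B·BC·CCA·B·B·BC·B·B·BC·CCA
    A ↦ BC
    B ↦ CCA
    C ↦ B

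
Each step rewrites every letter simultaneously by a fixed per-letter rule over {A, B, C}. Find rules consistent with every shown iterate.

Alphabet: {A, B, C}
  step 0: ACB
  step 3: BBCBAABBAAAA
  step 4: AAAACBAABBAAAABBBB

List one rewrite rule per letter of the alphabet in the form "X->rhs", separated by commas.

A->B, B->AA, C->CB

  step 3 ⇒ step 4: BBCBAABBAAAA ⇒ AA·AA·CB·AA·B·B·AA·AA·B·B·B·B
    A ↦ B
    B ↦ AA
    C ↦ CB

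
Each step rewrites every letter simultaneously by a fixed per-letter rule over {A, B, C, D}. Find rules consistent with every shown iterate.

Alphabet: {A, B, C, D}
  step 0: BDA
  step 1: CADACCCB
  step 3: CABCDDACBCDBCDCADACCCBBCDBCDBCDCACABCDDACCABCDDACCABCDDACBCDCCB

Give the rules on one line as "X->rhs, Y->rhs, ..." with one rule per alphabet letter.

  step 0 ⇒ step 1: BDA ⇒ CA·DAC·CCB
    A ↦ CCB
    B ↦ CA
    D ↦ DAC
    C ↦ BCD  (constrained at step 1)

A->CCB, B->CA, C->BCD, D->DAC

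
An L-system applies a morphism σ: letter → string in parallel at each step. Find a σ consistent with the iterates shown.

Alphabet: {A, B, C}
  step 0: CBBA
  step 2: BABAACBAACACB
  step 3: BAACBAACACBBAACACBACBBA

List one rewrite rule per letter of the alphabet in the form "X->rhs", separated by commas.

  step 2 ⇒ step 3: BABAACBAACACB ⇒ BA·AC·BA·AC·AC·B·BA·AC·AC·B·AC·B·BA
    A ↦ AC
    B ↦ BA
    C ↦ B

A->AC, B->BA, C->B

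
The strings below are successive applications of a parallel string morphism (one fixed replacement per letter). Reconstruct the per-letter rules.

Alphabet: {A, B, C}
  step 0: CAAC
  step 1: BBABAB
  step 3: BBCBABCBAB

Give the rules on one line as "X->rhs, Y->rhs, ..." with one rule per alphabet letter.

A->BA, B->C, C->B

  step 0 ⇒ step 1: CAAC ⇒ B·BA·BA·B
    A ↦ BA
    C ↦ B
    B ↦ C  (constrained at step 1)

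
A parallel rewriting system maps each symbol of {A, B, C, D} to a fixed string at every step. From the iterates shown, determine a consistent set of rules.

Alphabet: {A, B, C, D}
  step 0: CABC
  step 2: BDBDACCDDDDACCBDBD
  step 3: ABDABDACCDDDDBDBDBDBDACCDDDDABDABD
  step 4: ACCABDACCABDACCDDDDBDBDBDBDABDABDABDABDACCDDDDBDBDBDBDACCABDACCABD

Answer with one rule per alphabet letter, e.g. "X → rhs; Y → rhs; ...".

  step 3 ⇒ step 4: ABDABDACCDDDDBDBDBDBDACCDDDDABDABD ⇒ ACC·A·BD·ACC·A·BD·ACC·DD·DD·BD·BD·BD·BD·A·BD·A·BD·A·BD·A·BD·ACC·DD·DD·BD·BD·BD·BD·ACC·A·BD·ACC·A·BD
    A ↦ ACC
    B ↦ A
    C ↦ DD
    D ↦ BD

A->ACC, B->A, C->DD, D->BD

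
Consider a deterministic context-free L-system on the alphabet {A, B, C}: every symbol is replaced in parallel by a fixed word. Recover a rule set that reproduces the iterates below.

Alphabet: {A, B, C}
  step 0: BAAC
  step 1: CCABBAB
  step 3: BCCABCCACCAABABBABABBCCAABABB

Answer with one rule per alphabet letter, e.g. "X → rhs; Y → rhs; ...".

  step 0 ⇒ step 1: BAAC ⇒ CCA·B·B·AB
    A ↦ B
    B ↦ CCA
    C ↦ AB

A->B, B->CCA, C->AB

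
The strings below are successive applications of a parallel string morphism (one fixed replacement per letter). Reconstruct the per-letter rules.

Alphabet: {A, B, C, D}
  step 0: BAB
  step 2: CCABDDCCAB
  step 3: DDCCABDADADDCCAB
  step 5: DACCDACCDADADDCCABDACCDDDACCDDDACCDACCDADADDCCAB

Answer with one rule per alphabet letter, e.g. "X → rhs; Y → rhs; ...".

A->CC, B->AB, C->D, D->DA

  step 2 ⇒ step 3: CCABDDCCAB ⇒ D·D·CC·AB·DA·DA·D·D·CC·AB
    A ↦ CC
    B ↦ AB
    C ↦ D
    D ↦ DA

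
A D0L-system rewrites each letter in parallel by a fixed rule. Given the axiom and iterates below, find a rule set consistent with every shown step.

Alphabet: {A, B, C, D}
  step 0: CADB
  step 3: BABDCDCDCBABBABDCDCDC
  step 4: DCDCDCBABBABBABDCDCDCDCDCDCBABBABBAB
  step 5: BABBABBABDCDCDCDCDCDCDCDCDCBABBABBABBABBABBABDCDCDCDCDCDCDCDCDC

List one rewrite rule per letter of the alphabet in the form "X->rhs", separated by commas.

  step 4 ⇒ step 5: DCDCDCBABBABBABDCDCDCDCDCDCBABBABBAB ⇒ BA·B·BA·B·BA·B·DC·DC·DC·DC·DC·DC·DC·DC·DC·BA·B·BA·B·BA·B·BA·B·BA·B·BA·B·DC·DC·DC·DC·DC·DC·DC·DC·DC
    A ↦ DC
    B ↦ DC
    C ↦ B
    D ↦ BA

A->DC, B->DC, C->B, D->BA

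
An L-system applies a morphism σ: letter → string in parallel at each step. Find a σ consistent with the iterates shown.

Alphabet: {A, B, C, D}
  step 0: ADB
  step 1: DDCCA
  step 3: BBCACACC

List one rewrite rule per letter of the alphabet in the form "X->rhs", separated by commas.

  step 0 ⇒ step 1: ADB ⇒ DD·C·CA
    A ↦ DD
    B ↦ CA
    D ↦ C
    C ↦ B  (constrained at step 1)

A->DD, B->CA, C->B, D->C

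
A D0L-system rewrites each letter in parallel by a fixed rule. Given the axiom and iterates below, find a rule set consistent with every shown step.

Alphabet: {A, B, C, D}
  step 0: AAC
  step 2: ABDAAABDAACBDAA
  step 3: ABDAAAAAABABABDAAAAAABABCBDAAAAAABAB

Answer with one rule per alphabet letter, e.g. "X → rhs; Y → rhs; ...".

  step 2 ⇒ step 3: ABDAAABDAACBDAA ⇒ AB·DAA·AAA·AB·AB·AB·DAA·AAA·AB·AB·CB·DAA·AAA·AB·AB
    A ↦ AB
    B ↦ DAA
    C ↦ CB
    D ↦ AAA

A->AB, B->DAA, C->CB, D->AAA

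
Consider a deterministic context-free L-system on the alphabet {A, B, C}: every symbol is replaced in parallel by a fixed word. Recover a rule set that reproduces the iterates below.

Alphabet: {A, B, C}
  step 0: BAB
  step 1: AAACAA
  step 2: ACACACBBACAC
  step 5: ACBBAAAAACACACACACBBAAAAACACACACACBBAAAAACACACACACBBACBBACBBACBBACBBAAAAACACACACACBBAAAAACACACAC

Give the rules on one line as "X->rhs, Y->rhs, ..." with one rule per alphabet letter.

A->AC, B->AA, C->BB

  step 1 ⇒ step 2: AAACAA ⇒ AC·AC·AC·BB·AC·AC
    A ↦ AC
    C ↦ BB
  step 0 ⇒ step 1: BAB ⇒ AA·AC·AA
    B ↦ AA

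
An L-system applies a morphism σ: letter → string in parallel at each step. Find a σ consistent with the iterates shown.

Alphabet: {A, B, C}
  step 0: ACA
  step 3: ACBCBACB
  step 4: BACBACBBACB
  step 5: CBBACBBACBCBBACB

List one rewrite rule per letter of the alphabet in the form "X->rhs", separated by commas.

A->B, B->CB, C->A

  step 4 ⇒ step 5: BACBACBBACB ⇒ CB·B·A·CB·B·A·CB·CB·B·A·CB
    A ↦ B
    B ↦ CB
    C ↦ A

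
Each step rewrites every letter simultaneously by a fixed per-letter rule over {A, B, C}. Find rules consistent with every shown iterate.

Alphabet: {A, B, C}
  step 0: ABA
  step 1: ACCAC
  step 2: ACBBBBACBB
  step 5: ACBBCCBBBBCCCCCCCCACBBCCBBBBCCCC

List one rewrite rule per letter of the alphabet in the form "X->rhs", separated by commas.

  step 1 ⇒ step 2: ACCAC ⇒ AC·BB·BB·AC·BB
    A ↦ AC
    C ↦ BB
  step 0 ⇒ step 1: ABA ⇒ AC·C·AC
    B ↦ C

A->AC, B->C, C->BB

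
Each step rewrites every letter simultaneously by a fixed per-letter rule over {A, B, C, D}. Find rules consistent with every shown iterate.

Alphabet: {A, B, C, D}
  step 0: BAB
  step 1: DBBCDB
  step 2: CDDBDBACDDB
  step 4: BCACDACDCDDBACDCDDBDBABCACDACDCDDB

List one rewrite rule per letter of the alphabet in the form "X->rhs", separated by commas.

  step 1 ⇒ step 2: DBBCDB ⇒ CD·DB·DB·A·CD·DB
    B ↦ DB
    C ↦ A
    D ↦ CD
  step 0 ⇒ step 1: BAB ⇒ DB·BC·DB
    A ↦ BC

A->BC, B->DB, C->A, D->CD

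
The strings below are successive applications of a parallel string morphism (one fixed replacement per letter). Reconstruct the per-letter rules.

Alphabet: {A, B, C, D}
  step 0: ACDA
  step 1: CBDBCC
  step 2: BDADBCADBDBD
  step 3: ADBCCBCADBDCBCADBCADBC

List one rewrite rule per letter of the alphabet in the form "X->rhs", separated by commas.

A->C, B->AD, C->BD, D->BC

  step 2 ⇒ step 3: BDADBCADBDBD ⇒ AD·BC·C·BC·AD·BD·C·BC·AD·BC·AD·BC
    A ↦ C
    B ↦ AD
    C ↦ BD
    D ↦ BC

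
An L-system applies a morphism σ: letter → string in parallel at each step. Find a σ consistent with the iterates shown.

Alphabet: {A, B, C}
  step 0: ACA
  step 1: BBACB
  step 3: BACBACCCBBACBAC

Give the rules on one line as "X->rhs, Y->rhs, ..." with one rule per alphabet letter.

A->B, B->C, C->BAC

  step 0 ⇒ step 1: ACA ⇒ B·BAC·B
    A ↦ B
    C ↦ BAC
    B ↦ C  (constrained at step 1)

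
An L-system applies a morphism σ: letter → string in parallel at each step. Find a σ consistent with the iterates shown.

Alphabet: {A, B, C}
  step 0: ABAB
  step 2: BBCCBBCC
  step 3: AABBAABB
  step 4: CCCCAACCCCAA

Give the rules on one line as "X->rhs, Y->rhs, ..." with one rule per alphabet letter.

A->CC, B->A, C->B

  step 3 ⇒ step 4: AABBAABB ⇒ CC·CC·A·A·CC·CC·A·A
    A ↦ CC
    B ↦ A
  step 2 ⇒ step 3: BBCCBBCC ⇒ A·A·B·B·A·A·B·B
    C ↦ B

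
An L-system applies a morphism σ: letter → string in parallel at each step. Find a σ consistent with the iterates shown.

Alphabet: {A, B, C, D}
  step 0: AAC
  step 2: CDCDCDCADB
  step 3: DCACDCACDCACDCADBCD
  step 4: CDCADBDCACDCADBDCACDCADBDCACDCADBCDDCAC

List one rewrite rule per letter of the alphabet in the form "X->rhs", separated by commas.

  step 3 ⇒ step 4: DCACDCACDCACDCADBCD ⇒ C·DCA·DB·DCA·C·DCA·DB·DCA·C·DCA·DB·DCA·C·DCA·DB·C·D·DCA·C
    A ↦ DB
    B ↦ D
    C ↦ DCA
    D ↦ C

A->DB, B->D, C->DCA, D->C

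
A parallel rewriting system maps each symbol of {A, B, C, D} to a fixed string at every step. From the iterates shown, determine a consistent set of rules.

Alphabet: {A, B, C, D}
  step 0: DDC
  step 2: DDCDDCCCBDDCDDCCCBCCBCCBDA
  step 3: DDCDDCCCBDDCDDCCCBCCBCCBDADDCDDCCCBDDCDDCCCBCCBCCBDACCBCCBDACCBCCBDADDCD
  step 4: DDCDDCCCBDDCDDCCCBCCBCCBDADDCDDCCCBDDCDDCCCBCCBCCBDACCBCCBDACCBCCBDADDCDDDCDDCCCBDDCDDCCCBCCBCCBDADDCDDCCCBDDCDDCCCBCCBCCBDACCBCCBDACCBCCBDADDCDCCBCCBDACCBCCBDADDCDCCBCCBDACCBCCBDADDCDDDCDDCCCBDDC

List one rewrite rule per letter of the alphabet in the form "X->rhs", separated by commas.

A->D, B->DA, C->CCB, D->DDC

  step 3 ⇒ step 4: DDCDDCCCBDDCDDCCCBCCBCCBDADDCDDCCCBDDCDDCCCBCCBCCBDACCBCCBDACCBCCBDADDCD ⇒ DDC·DDC·CCB·DDC·DDC·CCB·CCB·CCB·DA·DDC·DDC·CCB·DDC·DDC·CCB·CCB·CCB·DA·CCB·CCB·DA·CCB·CCB·DA·DDC·D·DDC·DDC·CCB·DDC·DDC·CCB·CCB·CCB·DA·DDC·DDC·CCB·DDC·DDC·CCB·CCB·CCB·DA·CCB·CCB·DA·CCB·CCB·DA·DDC·D·CCB·CCB·DA·CCB·CCB·DA·DDC·D·CCB·CCB·DA·CCB·CCB·DA·DDC·D·DDC·DDC·CCB·DDC
    A ↦ D
    B ↦ DA
    C ↦ CCB
    D ↦ DDC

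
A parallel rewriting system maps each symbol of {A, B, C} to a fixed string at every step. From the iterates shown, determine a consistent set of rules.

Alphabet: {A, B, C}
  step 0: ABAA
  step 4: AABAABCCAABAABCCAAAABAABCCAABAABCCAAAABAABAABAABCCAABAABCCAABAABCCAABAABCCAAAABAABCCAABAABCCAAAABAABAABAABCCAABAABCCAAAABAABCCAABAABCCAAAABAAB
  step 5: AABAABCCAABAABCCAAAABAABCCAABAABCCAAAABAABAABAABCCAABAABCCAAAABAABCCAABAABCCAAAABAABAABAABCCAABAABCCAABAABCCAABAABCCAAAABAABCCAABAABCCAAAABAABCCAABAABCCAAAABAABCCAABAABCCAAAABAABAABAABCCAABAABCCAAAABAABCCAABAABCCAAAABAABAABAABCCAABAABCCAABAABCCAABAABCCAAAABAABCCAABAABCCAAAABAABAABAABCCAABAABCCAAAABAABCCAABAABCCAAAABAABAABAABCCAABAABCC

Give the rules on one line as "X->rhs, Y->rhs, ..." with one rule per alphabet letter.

A->AAB, B->CC, C->A

  step 4 ⇒ step 5: AABAABCCAABAABCCAAAABAABCCAABAABCCAAAABAABAABAABCCAABAABCCAABAABCCAABAABCCAAAABAABCCAABAABCCAAAABAABAABAABCCAABAABCCAAAABAABCCAABAABCCAAAABAAB ⇒ AAB·AAB·CC·AAB·AAB·CC·A·A·AAB·AAB·CC·AAB·AAB·CC·A·A·AAB·AAB·AAB·AAB·CC·AAB·AAB·CC·A·A·AAB·AAB·CC·AAB·AAB·CC·A·A·AAB·AAB·AAB·AAB·CC·AAB·AAB·CC·AAB·AAB·CC·AAB·AAB·CC·A·A·AAB·AAB·CC·AAB·AAB·CC·A·A·AAB·AAB·CC·AAB·AAB·CC·A·A·AAB·AAB·CC·AAB·AAB·CC·A·A·AAB·AAB·AAB·AAB·CC·AAB·AAB·CC·A·A·AAB·AAB·CC·AAB·AAB·CC·A·A·AAB·AAB·AAB·AAB·CC·AAB·AAB·CC·AAB·AAB·CC·AAB·AAB·CC·A·A·AAB·AAB·CC·AAB·AAB·CC·A·A·AAB·AAB·AAB·AAB·CC·AAB·AAB·CC·A·A·AAB·AAB·CC·AAB·AAB·CC·A·A·AAB·AAB·AAB·AAB·CC·AAB·AAB·CC
    A ↦ AAB
    B ↦ CC
    C ↦ A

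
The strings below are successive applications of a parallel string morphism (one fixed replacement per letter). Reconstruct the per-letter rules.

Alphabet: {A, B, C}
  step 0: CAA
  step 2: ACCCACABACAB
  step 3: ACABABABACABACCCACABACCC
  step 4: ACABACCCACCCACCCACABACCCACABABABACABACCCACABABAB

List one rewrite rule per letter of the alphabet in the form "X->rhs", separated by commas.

  step 3 ⇒ step 4: ACABABABACABACCCACABACCC ⇒ AC·AB·AC·CC·AC·CC·AC·CC·AC·AB·AC·CC·AC·AB·AB·AB·AC·AB·AC·CC·AC·AB·AB·AB
    A ↦ AC
    B ↦ CC
    C ↦ AB

A->AC, B->CC, C->AB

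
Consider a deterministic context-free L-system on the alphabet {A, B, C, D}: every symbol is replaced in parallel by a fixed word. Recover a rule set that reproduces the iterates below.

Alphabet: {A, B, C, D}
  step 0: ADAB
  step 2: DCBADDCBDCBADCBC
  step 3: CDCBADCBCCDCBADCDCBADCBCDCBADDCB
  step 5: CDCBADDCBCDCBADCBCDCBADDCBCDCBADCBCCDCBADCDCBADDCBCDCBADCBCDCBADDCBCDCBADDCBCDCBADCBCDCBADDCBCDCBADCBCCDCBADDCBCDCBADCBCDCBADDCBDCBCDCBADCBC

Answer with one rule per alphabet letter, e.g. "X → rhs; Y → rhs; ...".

  step 2 ⇒ step 3: DCBADDCBDCBADCBC ⇒ C·DCB·AD·CB·C·C·DCB·AD·C·DCB·AD·CB·C·DCB·AD·DCB
    A ↦ CB
    B ↦ AD
    C ↦ DCB
    D ↦ C

A->CB, B->AD, C->DCB, D->C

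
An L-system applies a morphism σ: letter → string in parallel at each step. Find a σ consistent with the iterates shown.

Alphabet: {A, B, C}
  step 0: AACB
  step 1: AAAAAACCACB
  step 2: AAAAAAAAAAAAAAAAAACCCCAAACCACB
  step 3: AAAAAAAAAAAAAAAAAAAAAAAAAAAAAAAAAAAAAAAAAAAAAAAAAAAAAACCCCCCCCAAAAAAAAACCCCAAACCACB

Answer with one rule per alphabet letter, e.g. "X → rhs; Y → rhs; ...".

A->AAA, B->ACB, C->CC

  step 2 ⇒ step 3: AAAAAAAAAAAAAAAAAACCCCAAACCACB ⇒ AAA·AAA·AAA·AAA·AAA·AAA·AAA·AAA·AAA·AAA·AAA·AAA·AAA·AAA·AAA·AAA·AAA·AAA·CC·CC·CC·CC·AAA·AAA·AAA·CC·CC·AAA·CC·ACB
    A ↦ AAA
    B ↦ ACB
    C ↦ CC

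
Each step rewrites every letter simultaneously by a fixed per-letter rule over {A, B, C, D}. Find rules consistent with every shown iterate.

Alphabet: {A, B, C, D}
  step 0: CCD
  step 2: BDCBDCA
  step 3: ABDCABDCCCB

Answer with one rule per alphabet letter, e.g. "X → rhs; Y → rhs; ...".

A->CCB, B->A, C->DC, D->B

  step 2 ⇒ step 3: BDCBDCA ⇒ A·B·DC·A·B·DC·CCB
    A ↦ CCB
    B ↦ A
    C ↦ DC
    D ↦ B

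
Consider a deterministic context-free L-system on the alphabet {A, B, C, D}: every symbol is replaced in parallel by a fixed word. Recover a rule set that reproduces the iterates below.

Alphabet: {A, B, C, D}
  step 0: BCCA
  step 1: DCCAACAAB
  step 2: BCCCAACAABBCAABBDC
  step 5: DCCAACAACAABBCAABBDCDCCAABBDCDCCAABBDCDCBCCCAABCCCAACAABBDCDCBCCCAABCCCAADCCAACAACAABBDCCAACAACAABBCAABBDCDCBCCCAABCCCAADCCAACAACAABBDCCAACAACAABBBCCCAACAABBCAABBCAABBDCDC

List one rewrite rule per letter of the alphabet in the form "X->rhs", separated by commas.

A->B, B->DC, C->CAA, D->BCC

  step 1 ⇒ step 2: DCCAACAAB ⇒ BCC·CAA·CAA·B·B·CAA·B·B·DC
    A ↦ B
    B ↦ DC
    C ↦ CAA
    D ↦ BCC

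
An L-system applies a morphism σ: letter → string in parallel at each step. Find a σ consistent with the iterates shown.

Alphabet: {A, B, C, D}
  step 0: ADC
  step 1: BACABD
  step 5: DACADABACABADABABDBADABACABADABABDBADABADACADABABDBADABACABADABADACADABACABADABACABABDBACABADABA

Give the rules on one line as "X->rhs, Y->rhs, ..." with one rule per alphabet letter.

A->BA, B->DA, C->BD, D->CA

  step 0 ⇒ step 1: ADC ⇒ BA·CA·BD
    A ↦ BA
    C ↦ BD
    D ↦ CA
    B ↦ DA  (constrained at step 1)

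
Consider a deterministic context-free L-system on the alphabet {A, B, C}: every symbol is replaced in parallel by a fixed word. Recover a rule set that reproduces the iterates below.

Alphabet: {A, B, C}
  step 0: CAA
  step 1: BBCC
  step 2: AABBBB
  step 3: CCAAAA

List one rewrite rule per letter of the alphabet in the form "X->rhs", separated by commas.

A->C, B->A, C->BB

  step 2 ⇒ step 3: AABBBB ⇒ C·C·A·A·A·A
    A ↦ C
    B ↦ A
  step 0 ⇒ step 1: CAA ⇒ BB·C·C
    C ↦ BB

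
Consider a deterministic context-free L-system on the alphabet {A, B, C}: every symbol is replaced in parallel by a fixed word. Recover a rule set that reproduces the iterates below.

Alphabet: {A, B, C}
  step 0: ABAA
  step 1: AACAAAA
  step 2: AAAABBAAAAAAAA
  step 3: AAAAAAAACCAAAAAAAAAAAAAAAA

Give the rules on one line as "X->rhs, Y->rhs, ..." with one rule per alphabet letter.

A->AA, B->C, C->BB

  step 2 ⇒ step 3: AAAABBAAAAAAAA ⇒ AA·AA·AA·AA·C·C·AA·AA·AA·AA·AA·AA·AA·AA
    A ↦ AA
    B ↦ C
  step 1 ⇒ step 2: AACAAAA ⇒ AA·AA·BB·AA·AA·AA·AA
    C ↦ BB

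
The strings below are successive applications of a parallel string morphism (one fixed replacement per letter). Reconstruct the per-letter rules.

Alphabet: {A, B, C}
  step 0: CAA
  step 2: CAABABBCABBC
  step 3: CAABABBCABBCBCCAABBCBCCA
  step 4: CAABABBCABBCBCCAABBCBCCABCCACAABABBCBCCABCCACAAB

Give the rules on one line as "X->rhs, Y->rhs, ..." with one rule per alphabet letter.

  step 3 ⇒ step 4: CAABABBCABBCBCCAABBCBCCA ⇒ CA·AB·AB·BC·AB·BC·BC·CA·AB·BC·BC·CA·BC·CA·CA·AB·AB·BC·BC·CA·BC·CA·CA·AB
    A ↦ AB
    B ↦ BC
    C ↦ CA

A->AB, B->BC, C->CA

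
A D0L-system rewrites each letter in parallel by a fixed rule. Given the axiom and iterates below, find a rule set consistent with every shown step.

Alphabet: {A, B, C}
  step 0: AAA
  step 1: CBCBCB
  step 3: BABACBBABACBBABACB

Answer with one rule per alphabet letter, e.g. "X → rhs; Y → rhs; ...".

  step 0 ⇒ step 1: AAA ⇒ CB·CB·CB
    A ↦ CB
    B ↦ BA  (constrained at step 1)
    C ↦ B  (constrained at step 1)

A->CB, B->BA, C->B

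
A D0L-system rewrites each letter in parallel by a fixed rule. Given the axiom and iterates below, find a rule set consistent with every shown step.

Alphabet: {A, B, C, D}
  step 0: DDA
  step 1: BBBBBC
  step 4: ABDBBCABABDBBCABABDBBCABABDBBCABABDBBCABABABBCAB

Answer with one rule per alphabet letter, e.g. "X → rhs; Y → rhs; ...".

A->BC, B->AB, C->DB, D->BB

  step 0 ⇒ step 1: DDA ⇒ BB·BB·BC
    A ↦ BC
    D ↦ BB
    B ↦ AB  (constrained at step 1)
    C ↦ DB  (constrained at step 1)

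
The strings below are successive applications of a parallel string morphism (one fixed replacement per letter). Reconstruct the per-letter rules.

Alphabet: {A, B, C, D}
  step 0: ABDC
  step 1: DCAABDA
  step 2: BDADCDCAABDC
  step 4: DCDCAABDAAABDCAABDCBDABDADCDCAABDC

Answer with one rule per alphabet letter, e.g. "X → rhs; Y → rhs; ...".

  step 1 ⇒ step 2: DCAABDA ⇒ B·DA·DC·DC·AA·B·DC
    A ↦ DC
    B ↦ AA
    C ↦ DA
    D ↦ B

A->DC, B->AA, C->DA, D->B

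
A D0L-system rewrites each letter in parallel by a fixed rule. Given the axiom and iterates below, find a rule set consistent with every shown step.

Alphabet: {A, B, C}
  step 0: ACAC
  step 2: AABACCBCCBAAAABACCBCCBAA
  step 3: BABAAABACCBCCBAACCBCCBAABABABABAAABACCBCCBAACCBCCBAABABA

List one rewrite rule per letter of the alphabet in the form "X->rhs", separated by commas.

A->BA, B->AA, C->CCB

  step 2 ⇒ step 3: AABACCBCCBAAAABACCBCCBAA ⇒ BA·BA·AA·BA·CCB·CCB·AA·CCB·CCB·AA·BA·BA·BA·BA·AA·BA·CCB·CCB·AA·CCB·CCB·AA·BA·BA
    A ↦ BA
    B ↦ AA
    C ↦ CCB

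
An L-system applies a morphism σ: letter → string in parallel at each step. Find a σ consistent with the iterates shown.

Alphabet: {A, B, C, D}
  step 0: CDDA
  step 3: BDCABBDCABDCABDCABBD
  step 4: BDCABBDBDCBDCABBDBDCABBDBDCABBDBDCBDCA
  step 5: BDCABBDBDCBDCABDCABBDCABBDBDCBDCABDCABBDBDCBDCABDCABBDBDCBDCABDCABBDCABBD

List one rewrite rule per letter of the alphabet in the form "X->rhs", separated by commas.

A->BD, B->BDC, C->B, D->A

  step 4 ⇒ step 5: BDCABBDBDCBDCABBDBDCABBDBDCABBDBDCBDCA ⇒ BDC·A·B·BD·BDC·BDC·A·BDC·A·B·BDC·A·B·BD·BDC·BDC·A·BDC·A·B·BD·BDC·BDC·A·BDC·A·B·BD·BDC·BDC·A·BDC·A·B·BDC·A·B·BD
    A ↦ BD
    B ↦ BDC
    C ↦ B
    D ↦ A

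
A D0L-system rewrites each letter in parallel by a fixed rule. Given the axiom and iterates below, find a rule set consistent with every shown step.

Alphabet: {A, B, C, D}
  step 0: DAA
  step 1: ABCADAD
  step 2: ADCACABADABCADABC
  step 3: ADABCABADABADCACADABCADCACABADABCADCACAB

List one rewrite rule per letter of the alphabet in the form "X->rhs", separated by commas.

A->AD, B->CAC, C->AB, D->ABC

  step 2 ⇒ step 3: ADCACABADABCADABC ⇒ AD·ABC·AB·AD·AB·AD·CAC·AD·ABC·AD·CAC·AB·AD·ABC·AD·CAC·AB
    A ↦ AD
    B ↦ CAC
    C ↦ AB
    D ↦ ABC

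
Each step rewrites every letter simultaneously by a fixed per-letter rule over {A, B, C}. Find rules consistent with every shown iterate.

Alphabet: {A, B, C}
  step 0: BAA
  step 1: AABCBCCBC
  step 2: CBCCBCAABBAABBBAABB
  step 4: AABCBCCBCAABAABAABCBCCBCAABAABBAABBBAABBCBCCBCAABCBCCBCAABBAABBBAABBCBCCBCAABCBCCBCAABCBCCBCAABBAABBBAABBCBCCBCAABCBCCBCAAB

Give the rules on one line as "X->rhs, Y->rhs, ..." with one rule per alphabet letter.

  step 1 ⇒ step 2: AABCBCCBC ⇒ CBC·CBC·AAB·B·AAB·B·B·AAB·B
    A ↦ CBC
    B ↦ AAB
    C ↦ B

A->CBC, B->AAB, C->B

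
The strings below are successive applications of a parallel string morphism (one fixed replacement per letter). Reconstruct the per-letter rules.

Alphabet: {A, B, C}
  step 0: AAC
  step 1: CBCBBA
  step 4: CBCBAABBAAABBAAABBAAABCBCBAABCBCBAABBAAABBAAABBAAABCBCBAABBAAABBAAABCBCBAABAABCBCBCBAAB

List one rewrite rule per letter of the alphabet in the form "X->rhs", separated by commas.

  step 0 ⇒ step 1: AAC ⇒ CB·CB·BA
    A ↦ CB
    C ↦ BA
    B ↦ AAB  (constrained at step 1)

A->CB, B->AAB, C->BA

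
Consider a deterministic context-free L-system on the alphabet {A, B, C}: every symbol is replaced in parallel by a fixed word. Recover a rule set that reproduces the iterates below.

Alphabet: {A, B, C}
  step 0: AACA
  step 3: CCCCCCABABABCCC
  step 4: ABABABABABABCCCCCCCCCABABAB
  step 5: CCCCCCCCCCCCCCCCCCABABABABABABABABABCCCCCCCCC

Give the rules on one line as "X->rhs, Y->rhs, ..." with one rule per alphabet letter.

A->C, B->CC, C->AB

  step 4 ⇒ step 5: ABABABABABABCCCCCCCCCABABAB ⇒ C·CC·C·CC·C·CC·C·CC·C·CC·C·CC·AB·AB·AB·AB·AB·AB·AB·AB·AB·C·CC·C·CC·C·CC
    A ↦ C
    B ↦ CC
    C ↦ AB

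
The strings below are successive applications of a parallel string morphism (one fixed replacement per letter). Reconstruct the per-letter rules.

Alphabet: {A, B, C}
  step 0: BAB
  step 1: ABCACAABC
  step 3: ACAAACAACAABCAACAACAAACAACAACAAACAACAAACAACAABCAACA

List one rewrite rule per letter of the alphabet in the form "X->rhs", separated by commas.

  step 0 ⇒ step 1: BAB ⇒ ABC·ACA·ABC
    A ↦ ACA
    B ↦ ABC
    C ↦ A  (constrained at step 1)

A->ACA, B->ABC, C->A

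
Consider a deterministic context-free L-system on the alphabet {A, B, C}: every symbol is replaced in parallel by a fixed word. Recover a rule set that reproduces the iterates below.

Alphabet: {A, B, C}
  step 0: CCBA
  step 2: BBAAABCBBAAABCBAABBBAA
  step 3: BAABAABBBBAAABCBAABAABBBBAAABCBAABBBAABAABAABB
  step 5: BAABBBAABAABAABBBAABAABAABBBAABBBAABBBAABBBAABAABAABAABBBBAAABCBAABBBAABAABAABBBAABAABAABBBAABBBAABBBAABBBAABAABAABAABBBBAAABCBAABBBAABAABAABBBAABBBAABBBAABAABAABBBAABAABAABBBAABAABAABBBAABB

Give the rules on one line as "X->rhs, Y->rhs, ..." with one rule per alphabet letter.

  step 2 ⇒ step 3: BBAAABCBBAAABCBAABBBAA ⇒ BAA·BAA·B·B·B·BAA·ABC·BAA·BAA·B·B·B·BAA·ABC·BAA·B·B·BAA·BAA·BAA·B·B
    A ↦ B
    B ↦ BAA
    C ↦ ABC

A->B, B->BAA, C->ABC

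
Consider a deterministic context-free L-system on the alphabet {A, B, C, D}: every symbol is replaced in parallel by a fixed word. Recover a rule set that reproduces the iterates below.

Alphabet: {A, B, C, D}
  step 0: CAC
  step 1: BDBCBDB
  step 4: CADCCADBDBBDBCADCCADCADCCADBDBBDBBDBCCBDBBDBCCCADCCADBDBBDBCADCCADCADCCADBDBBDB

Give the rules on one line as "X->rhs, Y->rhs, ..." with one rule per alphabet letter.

  step 0 ⇒ step 1: CAC ⇒ BDB·C·BDB
    A ↦ C
    C ↦ BDB
    B ↦ CAD  (constrained at step 1)
    D ↦ C  (constrained at step 1)

A->C, B->CAD, C->BDB, D->C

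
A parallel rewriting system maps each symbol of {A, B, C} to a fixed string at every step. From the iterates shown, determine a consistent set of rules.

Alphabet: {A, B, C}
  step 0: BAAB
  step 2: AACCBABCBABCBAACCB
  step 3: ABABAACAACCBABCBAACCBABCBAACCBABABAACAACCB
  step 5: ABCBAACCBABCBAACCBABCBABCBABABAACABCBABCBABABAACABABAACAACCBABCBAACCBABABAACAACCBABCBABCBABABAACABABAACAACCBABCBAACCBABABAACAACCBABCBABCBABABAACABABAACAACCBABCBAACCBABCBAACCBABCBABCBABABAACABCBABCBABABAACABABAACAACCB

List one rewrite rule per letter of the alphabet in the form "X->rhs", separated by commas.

A->AB, B->CB, C->AAC

  step 2 ⇒ step 3: AACCBABCBABCBAACCB ⇒ AB·AB·AAC·AAC·CB·AB·CB·AAC·CB·AB·CB·AAC·CB·AB·AB·AAC·AAC·CB
    A ↦ AB
    B ↦ CB
    C ↦ AAC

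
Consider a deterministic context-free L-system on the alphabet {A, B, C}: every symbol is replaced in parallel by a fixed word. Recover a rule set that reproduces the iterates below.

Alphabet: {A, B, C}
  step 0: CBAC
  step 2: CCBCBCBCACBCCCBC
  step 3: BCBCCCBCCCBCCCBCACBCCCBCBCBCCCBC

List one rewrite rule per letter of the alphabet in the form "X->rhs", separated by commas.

  step 2 ⇒ step 3: CCBCBCBCACBCCCBC ⇒ BC·BC·CC·BC·CC·BC·CC·BC·AC·BC·CC·BC·BC·BC·CC·BC
    A ↦ AC
    B ↦ CC
    C ↦ BC

A->AC, B->CC, C->BC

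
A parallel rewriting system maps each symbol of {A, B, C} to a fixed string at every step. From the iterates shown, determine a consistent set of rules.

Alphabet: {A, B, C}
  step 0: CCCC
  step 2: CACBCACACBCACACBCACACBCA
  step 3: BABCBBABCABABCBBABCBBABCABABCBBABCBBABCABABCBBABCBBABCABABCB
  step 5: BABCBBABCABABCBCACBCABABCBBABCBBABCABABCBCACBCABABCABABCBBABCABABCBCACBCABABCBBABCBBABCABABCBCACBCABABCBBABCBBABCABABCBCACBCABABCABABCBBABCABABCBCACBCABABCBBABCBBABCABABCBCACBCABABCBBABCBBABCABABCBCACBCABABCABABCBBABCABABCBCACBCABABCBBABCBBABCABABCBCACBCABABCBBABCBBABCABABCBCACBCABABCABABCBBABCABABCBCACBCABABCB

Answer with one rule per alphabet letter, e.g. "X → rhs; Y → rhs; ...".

  step 2 ⇒ step 3: CACBCACACBCACACBCACACBCA ⇒ BAB·CB·BAB·CA·BAB·CB·BAB·CB·BAB·CA·BAB·CB·BAB·CB·BAB·CA·BAB·CB·BAB·CB·BAB·CA·BAB·CB
    A ↦ CB
    B ↦ CA
    C ↦ BAB

A->CB, B->CA, C->BAB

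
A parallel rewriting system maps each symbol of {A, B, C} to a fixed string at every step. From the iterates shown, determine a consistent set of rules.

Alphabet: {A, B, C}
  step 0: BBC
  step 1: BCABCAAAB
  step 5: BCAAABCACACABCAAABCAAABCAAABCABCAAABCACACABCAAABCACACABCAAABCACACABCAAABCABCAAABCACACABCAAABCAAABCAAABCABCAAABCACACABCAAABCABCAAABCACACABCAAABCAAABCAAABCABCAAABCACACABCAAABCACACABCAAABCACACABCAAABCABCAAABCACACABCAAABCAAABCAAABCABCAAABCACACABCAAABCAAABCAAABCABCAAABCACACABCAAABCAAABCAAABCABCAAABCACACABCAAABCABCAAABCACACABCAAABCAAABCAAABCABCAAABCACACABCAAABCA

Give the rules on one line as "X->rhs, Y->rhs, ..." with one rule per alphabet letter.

  step 0 ⇒ step 1: BBC ⇒ BCA·BCA·AAB
    B ↦ BCA
    C ↦ AAB
    A ↦ CA  (constrained at step 1)

A->CA, B->BCA, C->AAB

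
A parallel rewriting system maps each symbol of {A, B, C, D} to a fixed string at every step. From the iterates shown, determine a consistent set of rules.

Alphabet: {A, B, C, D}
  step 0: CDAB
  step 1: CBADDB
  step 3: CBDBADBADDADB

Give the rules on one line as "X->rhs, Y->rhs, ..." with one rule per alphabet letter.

  step 0 ⇒ step 1: CDAB ⇒ CB·A·D·DB
    A ↦ D
    B ↦ DB
    C ↦ CB
    D ↦ A

A->D, B->DB, C->CB, D->A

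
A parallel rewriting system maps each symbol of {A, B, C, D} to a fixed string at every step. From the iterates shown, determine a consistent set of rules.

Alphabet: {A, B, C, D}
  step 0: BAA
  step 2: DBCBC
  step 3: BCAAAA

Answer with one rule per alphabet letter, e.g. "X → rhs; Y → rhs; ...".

  step 2 ⇒ step 3: DBCBC ⇒ BC·A·A·A·A
    B ↦ A
    C ↦ A
    D ↦ BC
    A ↦ D  (constrained at step 0)

A->D, B->A, C->A, D->BC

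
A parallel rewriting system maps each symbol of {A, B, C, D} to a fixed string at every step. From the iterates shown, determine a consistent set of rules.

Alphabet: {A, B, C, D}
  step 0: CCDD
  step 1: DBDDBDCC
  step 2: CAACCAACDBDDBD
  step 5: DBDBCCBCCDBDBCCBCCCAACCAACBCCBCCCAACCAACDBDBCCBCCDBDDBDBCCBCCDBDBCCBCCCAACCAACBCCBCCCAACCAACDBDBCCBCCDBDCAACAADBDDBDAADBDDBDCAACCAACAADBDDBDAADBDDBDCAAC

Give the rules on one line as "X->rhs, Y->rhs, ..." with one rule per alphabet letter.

  step 1 ⇒ step 2: DBDDBDCC ⇒ C·AA·C·C·AA·C·DBD·DBD
    B ↦ AA
    C ↦ DBD
    D ↦ C
    A ↦ BCC  (constrained at step 2)

A->BCC, B->AA, C->DBD, D->C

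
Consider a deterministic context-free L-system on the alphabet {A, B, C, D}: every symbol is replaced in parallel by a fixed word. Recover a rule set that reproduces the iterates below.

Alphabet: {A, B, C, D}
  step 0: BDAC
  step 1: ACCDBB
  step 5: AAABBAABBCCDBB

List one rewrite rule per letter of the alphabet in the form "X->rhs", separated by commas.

A->B, B->A, C->B, D->CCD

  step 0 ⇒ step 1: BDAC ⇒ A·CCD·B·B
    A ↦ B
    B ↦ A
    C ↦ B
    D ↦ CCD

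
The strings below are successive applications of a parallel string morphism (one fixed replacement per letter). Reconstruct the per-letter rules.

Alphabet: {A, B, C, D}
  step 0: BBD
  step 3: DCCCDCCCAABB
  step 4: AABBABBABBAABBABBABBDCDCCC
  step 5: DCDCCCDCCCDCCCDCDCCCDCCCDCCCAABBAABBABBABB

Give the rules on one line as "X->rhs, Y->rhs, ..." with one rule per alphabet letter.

A->DC, B->C, C->ABB, D->A

  step 4 ⇒ step 5: AABBABBABBAABBABBABBDCDCCC ⇒ DC·DC·C·C·DC·C·C·DC·C·C·DC·DC·C·C·DC·C·C·DC·C·C·A·ABB·A·ABB·ABB·ABB
    A ↦ DC
    B ↦ C
    C ↦ ABB
    D ↦ A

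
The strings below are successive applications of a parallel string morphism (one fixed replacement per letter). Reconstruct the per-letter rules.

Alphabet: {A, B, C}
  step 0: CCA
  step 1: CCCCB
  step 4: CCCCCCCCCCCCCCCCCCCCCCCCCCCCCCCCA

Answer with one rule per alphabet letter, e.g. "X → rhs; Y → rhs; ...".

  step 0 ⇒ step 1: CCA ⇒ CC·CC·B
    A ↦ B
    C ↦ CC
    B ↦ A  (constrained at step 1)

A->B, B->A, C->CC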